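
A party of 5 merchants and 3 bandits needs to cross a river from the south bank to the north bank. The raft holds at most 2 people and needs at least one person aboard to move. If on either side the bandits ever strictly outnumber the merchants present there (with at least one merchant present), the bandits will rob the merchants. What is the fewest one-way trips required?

13

Counting alone: each trip to the north bank takes at most 2 across and each return brings at least 1 back, so after t trips out (and t−1 returns) at most 2t − (t−1) of the 8 are across; that first reaches 8 at t = 7, so at least 13 crossings are needed.
The plan below uses exactly 13 crossings, so it is optimal:
1. 2 bandits → the north bank.  (the south bank: 5M 1B; the north bank: 0M 2B)
2. 1 bandit ← the south bank.  (the south bank: 5M 2B; the north bank: 0M 1B)
3. 2 bandits → the north bank.  (the south bank: 5M 0B; the north bank: 0M 3B)
4. 1 bandit ← the south bank.  (the south bank: 5M 1B; the north bank: 0M 2B)
5. 2 merchants → the north bank.  (the south bank: 3M 1B; the north bank: 2M 2B)
6. 1 bandit ← the south bank.  (the south bank: 3M 2B; the north bank: 2M 1B)
7. 1 merchant and 1 bandit → the north bank.  (the south bank: 2M 1B; the north bank: 3M 2B)
8. 1 bandit ← the south bank.  (the south bank: 2M 2B; the north bank: 3M 1B)
9. 2 bandits → the north bank.  (the south bank: 2M 0B; the north bank: 3M 3B)
10. 1 bandit ← the south bank.  (the south bank: 2M 1B; the north bank: 3M 2B)
11. 1 merchant and 1 bandit → the north bank.  (the south bank: 1M 0B; the north bank: 4M 3B)
12. 1 bandit ← the south bank.  (the south bank: 1M 1B; the north bank: 4M 2B)
13. 1 merchant and 1 bandit → the north bank.  (the south bank: 0M 0B; the north bank: 5M 3B)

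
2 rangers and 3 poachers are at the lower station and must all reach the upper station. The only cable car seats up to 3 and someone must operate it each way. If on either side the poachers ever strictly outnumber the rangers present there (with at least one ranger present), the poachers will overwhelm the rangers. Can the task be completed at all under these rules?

No

The poachers already outnumber the rangers at the lower station before anyone moves, so the starting position itself is disallowed.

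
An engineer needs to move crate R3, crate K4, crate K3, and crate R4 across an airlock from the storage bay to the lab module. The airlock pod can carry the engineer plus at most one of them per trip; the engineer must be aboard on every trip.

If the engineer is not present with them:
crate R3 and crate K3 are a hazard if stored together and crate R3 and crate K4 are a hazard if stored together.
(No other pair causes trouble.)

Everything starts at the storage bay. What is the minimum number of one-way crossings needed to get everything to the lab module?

Counting alone: the engineer can take at most 1 across per trip to the lab module, so moving all 4 needs at least 4 loaded trips out, with a return between consecutive ones — at least 7 crossings.
The safety rule pushes this higher. Following every safe sequence of crossings, the most of the 4 that can be at the lab module as the airlock pod arrives there on crossing 7 is 3 — never all 4.
So no plan with fewer than 9 crossings exists, and this one achieves 9:
1. Engineer goes to the lab module with crate R3.  [the storage bay: crate K3, crate K4, crate R4 | the lab module: crate R3]
2. Engineer goes back to the storage bay alone.  [the storage bay: crate K3, crate K4, crate R4 | the lab module: crate R3]
3. Engineer goes to the lab module with crate K4.  [the storage bay: crate K3, crate R4 | the lab module: crate K4, crate R3]
4. Engineer goes back to the storage bay with crate R3.  [the storage bay: crate K3, crate R3, crate R4 | the lab module: crate K4]
5. Engineer goes to the lab module with crate K3.  [the storage bay: crate R3, crate R4 | the lab module: crate K3, crate K4]
6. Engineer goes back to the storage bay alone.  [the storage bay: crate R3, crate R4 | the lab module: crate K3, crate K4]
7. Engineer goes to the lab module with crate R4.  [the storage bay: crate R3 | the lab module: crate K3, crate K4, crate R4]
8. Engineer goes back to the storage bay alone.  [the storage bay: crate R3 | the lab module: crate K3, crate K4, crate R4]
9. Engineer goes to the lab module with crate R3.  [the storage bay: — | the lab module: crate K3, crate K4, crate R3, crate R4]

9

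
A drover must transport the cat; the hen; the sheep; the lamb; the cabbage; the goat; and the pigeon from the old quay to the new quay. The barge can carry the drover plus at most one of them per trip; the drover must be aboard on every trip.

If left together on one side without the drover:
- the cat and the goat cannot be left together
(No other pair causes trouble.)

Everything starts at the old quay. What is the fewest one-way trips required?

Counting alone: the drover can take at most 1 across per trip to the new quay, so moving all 7 needs at least 7 loaded trips out, with a return between consecutive ones — at least 13 crossings.
The plan below uses exactly 13 crossings, so it is optimal:
1. Drover goes to the new quay with the cat.  [the old quay: the cabbage, the goat, the hen, the lamb, the pigeon, the sheep | the new quay: the cat]
2. Drover goes back to the old quay alone.  [the old quay: the cabbage, the goat, the hen, the lamb, the pigeon, the sheep | the new quay: the cat]
3. Drover goes to the new quay with the hen.  [the old quay: the cabbage, the goat, the lamb, the pigeon, the sheep | the new quay: the cat, the hen]
4. Drover goes back to the old quay alone.  [the old quay: the cabbage, the goat, the lamb, the pigeon, the sheep | the new quay: the cat, the hen]
5. Drover goes to the new quay with the sheep.  [the old quay: the cabbage, the goat, the lamb, the pigeon | the new quay: the cat, the hen, the sheep]
6. Drover goes back to the old quay alone.  [the old quay: the cabbage, the goat, the lamb, the pigeon | the new quay: the cat, the hen, the sheep]
7. Drover goes to the new quay with the lamb.  [the old quay: the cabbage, the goat, the pigeon | the new quay: the cat, the hen, the lamb, the sheep]
8. Drover goes back to the old quay alone.  [the old quay: the cabbage, the goat, the pigeon | the new quay: the cat, the hen, the lamb, the sheep]
9. Drover goes to the new quay with the cabbage.  [the old quay: the goat, the pigeon | the new quay: the cabbage, the cat, the hen, the lamb, the sheep]
10. Drover goes back to the old quay alone.  [the old quay: the goat, the pigeon | the new quay: the cabbage, the cat, the hen, the lamb, the sheep]
11. Drover goes to the new quay with the pigeon.  [the old quay: the goat | the new quay: the cabbage, the cat, the hen, the lamb, the pigeon, the sheep]
12. Drover goes back to the old quay alone.  [the old quay: the goat | the new quay: the cabbage, the cat, the hen, the lamb, the pigeon, the sheep]
13. Drover goes to the new quay with the goat.  [the old quay: — | the new quay: the cabbage, the cat, the goat, the hen, the lamb, the pigeon, the sheep]

13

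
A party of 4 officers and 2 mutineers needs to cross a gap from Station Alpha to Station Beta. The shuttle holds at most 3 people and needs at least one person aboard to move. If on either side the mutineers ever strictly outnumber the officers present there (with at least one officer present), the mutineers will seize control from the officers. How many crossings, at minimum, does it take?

Counting alone: each trip to Station Beta takes at most 3 across and each return brings at least 1 back, so after t trips out (and t−1 returns) at most 3t − (t−1) of the 6 are across; that first reaches 6 at t = 3, so at least 5 crossings are needed.
The plan below uses exactly 5 crossings, so it is optimal:
1. 2 mutineers → Station Beta.  (Station Alpha: 4O 0M; Station Beta: 0O 2M)
2. 1 mutineer ← Station Alpha.  (Station Alpha: 4O 1M; Station Beta: 0O 1M)
3. 2 officers and 1 mutineer → Station Beta.  (Station Alpha: 2O 0M; Station Beta: 2O 2M)
4. 1 mutineer ← Station Alpha.  (Station Alpha: 2O 1M; Station Beta: 2O 1M)
5. 2 officers and 1 mutineer → Station Beta.  (Station Alpha: 0O 0M; Station Beta: 4O 2M)

5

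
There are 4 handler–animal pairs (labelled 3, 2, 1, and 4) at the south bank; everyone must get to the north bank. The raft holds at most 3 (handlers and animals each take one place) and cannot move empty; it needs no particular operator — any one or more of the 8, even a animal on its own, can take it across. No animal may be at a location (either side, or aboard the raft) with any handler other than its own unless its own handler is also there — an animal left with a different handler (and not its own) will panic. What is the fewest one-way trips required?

9

Counting alone: each trip to the north bank takes at most 3 across and each return brings at least 1 back, so after t trips out (and t−1 returns) at most 3t − (t−1) of the 8 are across; that first reaches 8 at t = 4, so at least 7 crossings are needed.
The safety rule pushes this higher. Following every safe sequence of crossings, the most of the 8 that can be at the north bank as the raft arrives there on crossing 7 is 7 — never all 8.
So no plan with fewer than 9 crossings exists, and this one achieves 9:
1. animal 3 and handler 3 cross → the north bank.
2. handler 3 crosses ← the south bank.
3. animal 2, handler 2, and handler 3 cross → the north bank.
4. animal 3 and handler 3 cross ← the south bank.
5. handler 1, handler 3, and handler 4 cross → the north bank.
6. animal 2 crosses ← the south bank.
7. animal 2 and animal 3 cross → the north bank.
8. animal 3 crosses ← the south bank.
9. animal 1, animal 3, and animal 4 cross → the north bank.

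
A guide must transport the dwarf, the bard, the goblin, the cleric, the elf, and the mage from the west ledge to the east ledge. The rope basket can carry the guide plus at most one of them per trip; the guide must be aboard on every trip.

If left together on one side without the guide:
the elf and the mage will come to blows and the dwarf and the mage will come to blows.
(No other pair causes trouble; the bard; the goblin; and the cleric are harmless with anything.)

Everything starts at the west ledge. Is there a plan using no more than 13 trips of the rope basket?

Yes — this plan uses 13 crossings (≤ 13):
1. Guide goes to the east ledge with the mage.  [the west ledge: the bard, the cleric, the dwarf, the elf, the goblin | the east ledge: the mage]
2. Guide goes back to the west ledge alone.  [the west ledge: the bard, the cleric, the dwarf, the elf, the goblin | the east ledge: the mage]
3. Guide goes to the east ledge with the dwarf.  [the west ledge: the bard, the cleric, the elf, the goblin | the east ledge: the dwarf, the mage]
4. Guide goes back to the west ledge with the mage.  [the west ledge: the bard, the cleric, the elf, the goblin, the mage | the east ledge: the dwarf]
5. Guide goes to the east ledge with the elf.  [the west ledge: the bard, the cleric, the goblin, the mage | the east ledge: the dwarf, the elf]
6. Guide goes back to the west ledge alone.  [the west ledge: the bard, the cleric, the goblin, the mage | the east ledge: the dwarf, the elf]
7. Guide goes to the east ledge with the bard.  [the west ledge: the cleric, the goblin, the mage | the east ledge: the bard, the dwarf, the elf]
8. Guide goes back to the west ledge alone.  [the west ledge: the cleric, the goblin, the mage | the east ledge: the bard, the dwarf, the elf]
9. Guide goes to the east ledge with the goblin.  [the west ledge: the cleric, the mage | the east ledge: the bard, the dwarf, the elf, the goblin]
10. Guide goes back to the west ledge alone.  [the west ledge: the cleric, the mage | the east ledge: the bard, the dwarf, the elf, the goblin]
11. Guide goes to the east ledge with the cleric.  [the west ledge: the mage | the east ledge: the bard, the cleric, the dwarf, the elf, the goblin]
12. Guide goes back to the west ledge alone.  [the west ledge: the mage | the east ledge: the bard, the cleric, the dwarf, the elf, the goblin]
13. Guide goes to the east ledge with the mage.  [the west ledge: — | the east ledge: the bard, the cleric, the dwarf, the elf, the goblin, the mage]

Yes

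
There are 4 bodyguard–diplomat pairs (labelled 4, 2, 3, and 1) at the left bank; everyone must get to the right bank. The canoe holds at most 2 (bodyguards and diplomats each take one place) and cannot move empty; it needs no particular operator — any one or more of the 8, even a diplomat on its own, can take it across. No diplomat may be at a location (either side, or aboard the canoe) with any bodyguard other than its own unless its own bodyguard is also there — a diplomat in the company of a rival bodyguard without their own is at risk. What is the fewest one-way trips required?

impossible

Following every safe sequence of crossings from the start, the most of the 8 that can be at the right bank as the canoe arrives there on crossings 1, 3, 5 is 2, 3, 4 respectively; the best ever achieved is 4 of 8.
From crossing 7 on, no configuration arises that was not already reachable earlier: only 44 distinct safe configurations (who is on which side, and where the canoe is) can ever be reached, none of them has everyone across, and every continuation just revisits them. So no valid plan exists.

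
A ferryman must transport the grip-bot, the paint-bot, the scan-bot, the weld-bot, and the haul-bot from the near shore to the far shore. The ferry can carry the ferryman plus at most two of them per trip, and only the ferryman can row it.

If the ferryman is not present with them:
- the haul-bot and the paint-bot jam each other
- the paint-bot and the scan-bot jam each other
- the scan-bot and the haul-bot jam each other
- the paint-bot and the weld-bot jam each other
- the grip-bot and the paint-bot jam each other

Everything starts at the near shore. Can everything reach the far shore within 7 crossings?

Yes — this plan uses 7 crossings (≤ 7):
1. Ferryman goes to the far shore with the paint-bot and the scan-bot.  [the near shore: the grip-bot, the haul-bot, the weld-bot | the far shore: the paint-bot, the scan-bot]
2. Ferryman goes back to the near shore with the paint-bot.  [the near shore: the grip-bot, the haul-bot, the paint-bot, the weld-bot | the far shore: the scan-bot]
3. Ferryman goes to the far shore with the grip-bot and the paint-bot.  [the near shore: the haul-bot, the weld-bot | the far shore: the grip-bot, the paint-bot, the scan-bot]
4. Ferryman goes back to the near shore with the paint-bot.  [the near shore: the haul-bot, the paint-bot, the weld-bot | the far shore: the grip-bot, the scan-bot]
5. Ferryman goes to the far shore with the paint-bot and the weld-bot.  [the near shore: the haul-bot | the far shore: the grip-bot, the paint-bot, the scan-bot, the weld-bot]
6. Ferryman goes back to the near shore with the paint-bot.  [the near shore: the haul-bot, the paint-bot | the far shore: the grip-bot, the scan-bot, the weld-bot]
7. Ferryman goes to the far shore with the haul-bot and the paint-bot.  [the near shore: — | the far shore: the grip-bot, the haul-bot, the paint-bot, the scan-bot, the weld-bot]

Yes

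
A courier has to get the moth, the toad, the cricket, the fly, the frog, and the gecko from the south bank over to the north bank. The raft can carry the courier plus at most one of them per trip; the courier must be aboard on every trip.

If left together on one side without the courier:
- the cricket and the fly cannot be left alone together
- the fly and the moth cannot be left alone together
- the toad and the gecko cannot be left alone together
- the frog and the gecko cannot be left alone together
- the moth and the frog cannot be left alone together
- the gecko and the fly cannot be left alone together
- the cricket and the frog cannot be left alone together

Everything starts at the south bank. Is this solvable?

Whatever the first load, the items left behind include a forbidden pair without the courier. No opening move is safe, so no plan exists.

No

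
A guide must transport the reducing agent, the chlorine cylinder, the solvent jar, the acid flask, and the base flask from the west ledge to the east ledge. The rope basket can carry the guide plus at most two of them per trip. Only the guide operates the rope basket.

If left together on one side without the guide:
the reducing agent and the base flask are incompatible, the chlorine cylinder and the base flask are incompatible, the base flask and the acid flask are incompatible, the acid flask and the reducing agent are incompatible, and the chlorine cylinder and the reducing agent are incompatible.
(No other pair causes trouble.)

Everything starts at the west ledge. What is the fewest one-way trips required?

7

Counting alone: the guide can take at most 2 across per trip to the east ledge, so moving all 5 needs at least 3 loaded trips out, with a return between consecutive ones — at least 5 crossings.
The safety rule pushes this higher. Following every safe sequence of crossings, the most of the 5 that can be at the east ledge as the rope basket arrives there on crossing 5 is 4 — never all 5.
So no plan with fewer than 7 crossings exists, and this one achieves 7:
1. Guide goes to the east ledge with the base flask and the reducing agent.
2. Guide goes back to the west ledge with the reducing agent.
3. Guide goes to the east ledge with the reducing agent and the solvent jar.
4. Guide goes back to the west ledge with the reducing agent.
5. Guide goes to the east ledge with the acid flask and the chlorine cylinder.
6. Guide goes back to the west ledge with the base flask.
7. Guide goes to the east ledge with the base flask and the reducing agent.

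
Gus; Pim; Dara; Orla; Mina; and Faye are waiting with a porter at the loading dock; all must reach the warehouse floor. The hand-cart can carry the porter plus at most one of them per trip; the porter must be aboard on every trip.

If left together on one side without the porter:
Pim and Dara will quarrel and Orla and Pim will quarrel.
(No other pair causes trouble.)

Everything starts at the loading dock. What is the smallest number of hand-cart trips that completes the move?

13

Counting alone: the porter can take at most 1 across per trip to the warehouse floor, so moving all 6 needs at least 6 loaded trips out, with a return between consecutive ones — at least 11 crossings.
The safety rule pushes this higher. Following every safe sequence of crossings, the most of the 6 that can be at the warehouse floor as the hand-cart arrives there on crossing 11 is 5 — never all 6.
So no plan with fewer than 13 crossings exists, and this one achieves 13:
1. Porter goes to the warehouse floor with Pim.  [the loading dock: Dara, Faye, Gus, Mina, Orla | the warehouse floor: Pim]
2. Porter goes back to the loading dock alone.  [the loading dock: Dara, Faye, Gus, Mina, Orla | the warehouse floor: Pim]
3. Porter goes to the warehouse floor with Gus.  [the loading dock: Dara, Faye, Mina, Orla | the warehouse floor: Gus, Pim]
4. Porter goes back to the loading dock alone.  [the loading dock: Dara, Faye, Mina, Orla | the warehouse floor: Gus, Pim]
5. Porter goes to the warehouse floor with Dara.  [the loading dock: Faye, Mina, Orla | the warehouse floor: Dara, Gus, Pim]
6. Porter goes back to the loading dock with Pim.  [the loading dock: Faye, Mina, Orla, Pim | the warehouse floor: Dara, Gus]
7. Porter goes to the warehouse floor with Orla.  [the loading dock: Faye, Mina, Pim | the warehouse floor: Dara, Gus, Orla]
8. Porter goes back to the loading dock alone.  [the loading dock: Faye, Mina, Pim | the warehouse floor: Dara, Gus, Orla]
9. Porter goes to the warehouse floor with Mina.  [the loading dock: Faye, Pim | the warehouse floor: Dara, Gus, Mina, Orla]
10. Porter goes back to the loading dock alone.  [the loading dock: Faye, Pim | the warehouse floor: Dara, Gus, Mina, Orla]
11. Porter goes to the warehouse floor with Faye.  [the loading dock: Pim | the warehouse floor: Dara, Faye, Gus, Mina, Orla]
12. Porter goes back to the loading dock alone.  [the loading dock: Pim | the warehouse floor: Dara, Faye, Gus, Mina, Orla]
13. Porter goes to the warehouse floor with Pim.  [the loading dock: — | the warehouse floor: Dara, Faye, Gus, Mina, Orla, Pim]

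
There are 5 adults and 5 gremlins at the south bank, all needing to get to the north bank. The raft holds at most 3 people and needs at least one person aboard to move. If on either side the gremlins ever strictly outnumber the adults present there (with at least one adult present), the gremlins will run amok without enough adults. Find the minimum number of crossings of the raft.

11

Counting alone: each trip to the north bank takes at most 3 across and each return brings at least 1 back, so after t trips out (and t−1 returns) at most 3t − (t−1) of the 10 are across; that first reaches 10 at t = 5, so at least 9 crossings are needed.
The safety rule pushes this higher. Following every safe sequence of crossings, the most of the 10 that can be at the north bank as the raft arrives there on crossing 9 is 9 — never all 10.
So no plan with fewer than 11 crossings exists, and this one achieves 11:
1. 2 gremlins → the north bank.  (the south bank: 5A 3G; the north bank: 0A 2G)
2. 1 gremlin ← the south bank.  (the south bank: 5A 4G; the north bank: 0A 1G)
3. 3 gremlins → the north bank.  (the south bank: 5A 1G; the north bank: 0A 4G)
4. 1 gremlin ← the south bank.  (the south bank: 5A 2G; the north bank: 0A 3G)
5. 3 adults → the north bank.  (the south bank: 2A 2G; the north bank: 3A 3G)
6. 1 adult and 1 gremlin ← the south bank.  (the south bank: 3A 3G; the north bank: 2A 2G)
7. 3 adults → the north bank.  (the south bank: 0A 3G; the north bank: 5A 2G)
8. 1 gremlin ← the south bank.  (the south bank: 0A 4G; the north bank: 5A 1G)
9. 2 gremlins → the north bank.  (the south bank: 0A 2G; the north bank: 5A 3G)
10. 1 gremlin ← the south bank.  (the south bank: 0A 3G; the north bank: 5A 2G)
11. 3 gremlins → the north bank.  (the south bank: 0A 0G; the north bank: 5A 5G)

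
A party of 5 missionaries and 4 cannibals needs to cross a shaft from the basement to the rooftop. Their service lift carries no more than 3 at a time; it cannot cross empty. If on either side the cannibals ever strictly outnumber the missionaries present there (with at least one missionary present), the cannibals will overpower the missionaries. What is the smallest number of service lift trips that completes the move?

Counting alone: each trip to the rooftop takes at most 3 across and each return brings at least 1 back, so after t trips out (and t−1 returns) at most 3t − (t−1) of the 9 are across; that first reaches 9 at t = 4, so at least 7 crossings are needed.
The plan below uses exactly 7 crossings, so it is optimal:
1. 3 cannibals → the rooftop.  (the basement: 5M 1C; the rooftop: 0M 3C)
2. 1 cannibal ← the basement.  (the basement: 5M 2C; the rooftop: 0M 2C)
3. 3 missionaries → the rooftop.  (the basement: 2M 2C; the rooftop: 3M 2C)
4. 1 missionary ← the basement.  (the basement: 3M 2C; the rooftop: 2M 2C)
5. 2 missionaries and 1 cannibal → the rooftop.  (the basement: 1M 1C; the rooftop: 4M 3C)
6. 1 missionary ← the basement.  (the basement: 2M 1C; the rooftop: 3M 3C)
7. 2 missionaries and 1 cannibal → the rooftop.  (the basement: 0M 0C; the rooftop: 5M 4C)

7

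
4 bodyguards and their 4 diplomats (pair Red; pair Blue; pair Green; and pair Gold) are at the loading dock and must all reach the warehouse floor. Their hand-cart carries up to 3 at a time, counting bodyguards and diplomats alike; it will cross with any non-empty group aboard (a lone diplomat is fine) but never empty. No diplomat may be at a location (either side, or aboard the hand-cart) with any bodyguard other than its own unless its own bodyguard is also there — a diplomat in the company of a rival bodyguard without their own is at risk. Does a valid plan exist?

1. bodyguard Red and diplomat Red cross → the warehouse floor.
2. bodyguard Red crosses ← the loading dock.
3. bodyguard Blue, bodyguard Red, and diplomat Blue cross → the warehouse floor.
4. bodyguard Red and diplomat Red cross ← the loading dock.
5. bodyguard Gold, bodyguard Green, and bodyguard Red cross → the warehouse floor.
6. diplomat Blue crosses ← the loading dock.
7. diplomat Blue and diplomat Red cross → the warehouse floor.
8. diplomat Red crosses ← the loading dock.
9. diplomat Gold, diplomat Green, and diplomat Red cross → the warehouse floor.

Yes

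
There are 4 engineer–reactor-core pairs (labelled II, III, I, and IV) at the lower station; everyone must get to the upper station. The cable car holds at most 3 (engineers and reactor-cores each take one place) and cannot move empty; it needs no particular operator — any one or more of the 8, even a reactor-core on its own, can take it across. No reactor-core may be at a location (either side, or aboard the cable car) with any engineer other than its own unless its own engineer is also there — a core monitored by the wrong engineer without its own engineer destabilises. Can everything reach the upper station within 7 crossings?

No

Counting alone: each trip to the upper station takes at most 3 across and each return brings at least 1 back, so after t trips out (and t−1 returns) at most 3t − (t−1) of the 8 are across; that first reaches 8 at t = 4, so at least 7 crossings are needed.
The safety rule pushes this higher. Following every safe sequence of crossings, the most of the 8 that can be at the upper station as the cable car arrives there on crossing 7 is 7 — never all 8.
So the move cannot be finished within 7 crossings. (The shortest complete plan takes 9:)
1. engineer II and reactor-core II cross → the upper station.
2. engineer II crosses ← the lower station.
3. engineer II, engineer III, and reactor-core III cross → the upper station.
4. engineer II and reactor-core II cross ← the lower station.
5. engineer I, engineer II, and engineer IV cross → the upper station.
6. reactor-core III crosses ← the lower station.
7. reactor-core II and reactor-core III cross → the upper station.
8. reactor-core II crosses ← the lower station.
9. reactor-core I, reactor-core II, and reactor-core IV cross → the upper station.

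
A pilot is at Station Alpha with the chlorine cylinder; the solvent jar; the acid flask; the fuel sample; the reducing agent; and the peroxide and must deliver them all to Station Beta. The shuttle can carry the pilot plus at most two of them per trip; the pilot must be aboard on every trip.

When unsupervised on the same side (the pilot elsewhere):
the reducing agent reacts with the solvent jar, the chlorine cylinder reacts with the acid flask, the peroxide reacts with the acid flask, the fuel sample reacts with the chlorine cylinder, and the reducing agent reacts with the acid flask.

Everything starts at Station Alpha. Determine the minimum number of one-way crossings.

Whatever the first load, the items left behind include a forbidden pair without the pilot. No opening move is safe, so no plan exists.

impossible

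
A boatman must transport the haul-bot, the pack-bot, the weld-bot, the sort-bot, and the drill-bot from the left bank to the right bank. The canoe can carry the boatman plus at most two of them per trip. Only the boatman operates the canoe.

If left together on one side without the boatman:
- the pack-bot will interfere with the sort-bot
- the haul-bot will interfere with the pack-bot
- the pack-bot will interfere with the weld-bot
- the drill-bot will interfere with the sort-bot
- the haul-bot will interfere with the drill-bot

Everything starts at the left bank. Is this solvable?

1. Boatman goes to the right bank with the drill-bot and the pack-bot.
2. Boatman goes back to the left bank alone.
3. Boatman goes to the right bank with the haul-bot.
4. Boatman goes back to the left bank with the drill-bot and the pack-bot.
5. Boatman goes to the right bank with the sort-bot and the weld-bot.
6. Boatman goes back to the left bank alone.
7. Boatman goes to the right bank with the drill-bot and the pack-bot.

Yes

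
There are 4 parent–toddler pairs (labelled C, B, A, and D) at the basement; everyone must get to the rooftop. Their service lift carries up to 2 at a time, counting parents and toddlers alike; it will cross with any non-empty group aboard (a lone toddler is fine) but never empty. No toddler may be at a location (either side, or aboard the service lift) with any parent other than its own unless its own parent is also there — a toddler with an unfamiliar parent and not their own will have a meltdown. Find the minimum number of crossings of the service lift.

Following every safe sequence of crossings from the start, the most of the 8 that can be at the rooftop as the service lift arrives there on crossings 1, 3, 5 is 2, 3, 4 respectively; the best ever achieved is 4 of 8.
From crossing 7 on, no configuration arises that was not already reachable earlier: only 44 distinct safe configurations (who is on which side, and where the service lift is) can ever be reached, none of them has everyone across, and every continuation just revisits them. So no valid plan exists.

impossible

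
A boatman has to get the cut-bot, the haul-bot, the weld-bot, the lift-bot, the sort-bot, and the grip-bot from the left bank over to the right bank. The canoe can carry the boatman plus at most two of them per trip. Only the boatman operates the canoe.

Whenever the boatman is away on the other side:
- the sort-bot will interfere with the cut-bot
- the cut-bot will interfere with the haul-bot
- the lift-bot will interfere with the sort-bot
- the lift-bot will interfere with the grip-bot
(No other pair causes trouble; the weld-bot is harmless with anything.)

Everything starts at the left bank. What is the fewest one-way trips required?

7

Counting alone: the boatman can take at most 2 across per trip to the right bank, so moving all 6 needs at least 3 loaded trips out, with a return between consecutive ones — at least 5 crossings.
The safety rule pushes this higher. Following every safe sequence of crossings, the most of the 6 that can be at the right bank as the canoe arrives there on crossing 5 is 5 — never all 6.
So no plan with fewer than 7 crossings exists, and this one achieves 7:
1. Boatman goes to the right bank with the cut-bot and the lift-bot.
2. Boatman goes back to the left bank alone.
3. Boatman goes to the right bank with the haul-bot and the weld-bot.
4. Boatman goes back to the left bank with the cut-bot.
5. Boatman goes to the right bank with the grip-bot and the sort-bot.
6. Boatman goes back to the left bank with the lift-bot.
7. Boatman goes to the right bank with the cut-bot and the lift-bot.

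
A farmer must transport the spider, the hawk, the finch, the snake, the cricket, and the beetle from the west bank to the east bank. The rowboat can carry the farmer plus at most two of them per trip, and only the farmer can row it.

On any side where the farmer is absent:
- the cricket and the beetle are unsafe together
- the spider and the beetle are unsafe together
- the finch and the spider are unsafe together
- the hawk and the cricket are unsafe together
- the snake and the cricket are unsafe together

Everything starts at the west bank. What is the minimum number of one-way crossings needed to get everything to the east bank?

Counting alone: the farmer can take at most 2 across per trip to the east bank, so moving all 6 needs at least 3 loaded trips out, with a return between consecutive ones — at least 5 crossings.
The safety rule pushes this higher. Following every safe sequence of crossings, the most of the 6 that can be at the east bank as the rowboat arrives there on crossing 5 is 5 — never all 6.
So no plan with fewer than 7 crossings exists, and this one achieves 7:
1. Farmer goes to the east bank with the cricket and the spider.  [the west bank: the beetle, the finch, the hawk, the snake | the east bank: the cricket, the spider]
2. Farmer goes back to the west bank alone.  [the west bank: the beetle, the finch, the hawk, the snake | the east bank: the cricket, the spider]
3. Farmer goes to the east bank with the finch and the hawk.  [the west bank: the beetle, the snake | the east bank: the cricket, the finch, the hawk, the spider]
4. Farmer goes back to the west bank with the cricket and the spider.  [the west bank: the beetle, the cricket, the snake, the spider | the east bank: the finch, the hawk]
5. Farmer goes to the east bank with the beetle and the snake.  [the west bank: the cricket, the spider | the east bank: the beetle, the finch, the hawk, the snake]
6. Farmer goes back to the west bank alone.  [the west bank: the cricket, the spider | the east bank: the beetle, the finch, the hawk, the snake]
7. Farmer goes to the east bank with the cricket and the spider.  [the west bank: — | the east bank: the beetle, the cricket, the finch, the hawk, the snake, the spider]

7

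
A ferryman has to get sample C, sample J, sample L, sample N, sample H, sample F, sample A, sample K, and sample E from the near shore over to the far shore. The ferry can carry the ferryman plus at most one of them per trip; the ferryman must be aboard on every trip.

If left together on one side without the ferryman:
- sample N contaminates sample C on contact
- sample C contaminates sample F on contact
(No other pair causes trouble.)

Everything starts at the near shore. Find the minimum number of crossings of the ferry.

Counting alone: the ferryman can take at most 1 across per trip to the far shore, so moving all 9 needs at least 9 loaded trips out, with a return between consecutive ones — at least 17 crossings.
The safety rule pushes this higher. Following every safe sequence of crossings, the most of the 9 that can be at the far shore as the ferry arrives there on crossing 17 is 8 — never all 9.
So no plan with fewer than 19 crossings exists, and this one achieves 19:
1. Ferryman goes to the far shore with sample C.
2. Ferryman goes back to the near shore alone.
3. Ferryman goes to the far shore with sample J.
4. Ferryman goes back to the near shore alone.
5. Ferryman goes to the far shore with sample L.
6. Ferryman goes back to the near shore alone.
7. Ferryman goes to the far shore with sample N.
8. Ferryman goes back to the near shore with sample C.
9. Ferryman goes to the far shore with sample F.
10. Ferryman goes back to the near shore alone.
11. Ferryman goes to the far shore with sample H.
12. Ferryman goes back to the near shore alone.
13. Ferryman goes to the far shore with sample A.
14. Ferryman goes back to the near shore alone.
15. Ferryman goes to the far shore with sample K.
16. Ferryman goes back to the near shore alone.
17. Ferryman goes to the far shore with sample E.
18. Ferryman goes back to the near shore alone.
19. Ferryman goes to the far shore with sample C.

19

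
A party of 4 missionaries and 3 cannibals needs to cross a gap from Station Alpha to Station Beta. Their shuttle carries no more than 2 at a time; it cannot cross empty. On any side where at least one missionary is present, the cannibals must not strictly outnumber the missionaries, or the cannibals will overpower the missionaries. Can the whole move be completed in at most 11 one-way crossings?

Yes

Yes — this plan uses 11 crossings (≤ 11):
1. 2 cannibals → Station Beta.  (Station Alpha: 4M 1C; Station Beta: 0M 2C)
2. 1 cannibal ← Station Alpha.  (Station Alpha: 4M 2C; Station Beta: 0M 1C)
3. 2 cannibals → Station Beta.  (Station Alpha: 4M 0C; Station Beta: 0M 3C)
4. 1 cannibal ← Station Alpha.  (Station Alpha: 4M 1C; Station Beta: 0M 2C)
5. 2 missionaries → Station Beta.  (Station Alpha: 2M 1C; Station Beta: 2M 2C)
6. 1 cannibal ← Station Alpha.  (Station Alpha: 2M 2C; Station Beta: 2M 1C)
7. 1 missionary and 1 cannibal → Station Beta.  (Station Alpha: 1M 1C; Station Beta: 3M 2C)
8. 1 missionary ← Station Alpha.  (Station Alpha: 2M 1C; Station Beta: 2M 2C)
9. 1 missionary and 1 cannibal → Station Beta.  (Station Alpha: 1M 0C; Station Beta: 3M 3C)
10. 1 cannibal ← Station Alpha.  (Station Alpha: 1M 1C; Station Beta: 3M 2C)
11. 1 missionary and 1 cannibal → Station Beta.  (Station Alpha: 0M 0C; Station Beta: 4M 3C)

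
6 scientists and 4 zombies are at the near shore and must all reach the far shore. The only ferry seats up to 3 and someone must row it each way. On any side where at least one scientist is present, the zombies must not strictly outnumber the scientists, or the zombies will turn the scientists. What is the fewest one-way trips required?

9

Counting alone: each trip to the far shore takes at most 3 across and each return brings at least 1 back, so after t trips out (and t−1 returns) at most 3t − (t−1) of the 10 are across; that first reaches 10 at t = 5, so at least 9 crossings are needed.
The plan below uses exactly 9 crossings, so it is optimal:
1. 2 zombies → the far shore.  (the near shore: 6S 2Z; the far shore: 0S 2Z)
2. 1 zombie ← the near shore.  (the near shore: 6S 3Z; the far shore: 0S 1Z)
3. 3 zombies → the far shore.  (the near shore: 6S 0Z; the far shore: 0S 4Z)
4. 1 zombie ← the near shore.  (the near shore: 6S 1Z; the far shore: 0S 3Z)
5. 3 scientists → the far shore.  (the near shore: 3S 1Z; the far shore: 3S 3Z)
6. 1 zombie ← the near shore.  (the near shore: 3S 2Z; the far shore: 3S 2Z)
7. 1 scientist and 2 zombies → the far shore.  (the near shore: 2S 0Z; the far shore: 4S 4Z)
8. 1 zombie ← the near shore.  (the near shore: 2S 1Z; the far shore: 4S 3Z)
9. 2 scientists and 1 zombie → the far shore.  (the near shore: 0S 0Z; the far shore: 6S 4Z)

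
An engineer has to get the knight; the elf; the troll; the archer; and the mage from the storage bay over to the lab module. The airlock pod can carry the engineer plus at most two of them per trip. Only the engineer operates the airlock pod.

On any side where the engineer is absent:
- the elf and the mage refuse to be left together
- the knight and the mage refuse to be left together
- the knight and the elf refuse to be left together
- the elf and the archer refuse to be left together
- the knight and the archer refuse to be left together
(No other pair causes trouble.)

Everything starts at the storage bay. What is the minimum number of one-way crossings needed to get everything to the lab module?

7

Counting alone: the engineer can take at most 2 across per trip to the lab module, so moving all 5 needs at least 3 loaded trips out, with a return between consecutive ones — at least 5 crossings.
The safety rule pushes this higher. Following every safe sequence of crossings, the most of the 5 that can be at the lab module as the airlock pod arrives there on crossing 5 is 4 — never all 5.
So no plan with fewer than 7 crossings exists, and this one achieves 7:
1. Engineer goes to the lab module with the elf and the knight.
2. Engineer goes back to the storage bay with the knight.
3. Engineer goes to the lab module with the knight and the troll.
4. Engineer goes back to the storage bay with the knight.
5. Engineer goes to the lab module with the archer and the mage.
6. Engineer goes back to the storage bay with the elf.
7. Engineer goes to the lab module with the elf and the knight.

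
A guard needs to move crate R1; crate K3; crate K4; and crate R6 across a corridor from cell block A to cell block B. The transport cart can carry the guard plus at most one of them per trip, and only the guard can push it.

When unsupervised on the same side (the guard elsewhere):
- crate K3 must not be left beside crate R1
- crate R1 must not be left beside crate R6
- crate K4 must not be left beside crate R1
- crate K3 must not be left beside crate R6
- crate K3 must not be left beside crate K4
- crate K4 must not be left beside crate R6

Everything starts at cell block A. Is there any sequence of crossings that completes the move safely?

No

Whatever the first load, the items left behind include a forbidden pair without the guard. No opening move is safe, so no plan exists.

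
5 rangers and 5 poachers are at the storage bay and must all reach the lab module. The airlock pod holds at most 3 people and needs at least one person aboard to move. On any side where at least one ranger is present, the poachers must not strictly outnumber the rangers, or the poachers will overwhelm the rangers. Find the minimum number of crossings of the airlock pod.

11

Counting alone: each trip to the lab module takes at most 3 across and each return brings at least 1 back, so after t trips out (and t−1 returns) at most 3t − (t−1) of the 10 are across; that first reaches 10 at t = 5, so at least 9 crossings are needed.
The safety rule pushes this higher. Following every safe sequence of crossings, the most of the 10 that can be at the lab module as the airlock pod arrives there on crossing 9 is 9 — never all 10.
So no plan with fewer than 11 crossings exists, and this one achieves 11:
1. 2 poachers → the lab module.  (the storage bay: 5R 3P; the lab module: 0R 2P)
2. 1 poacher ← the storage bay.  (the storage bay: 5R 4P; the lab module: 0R 1P)
3. 3 poachers → the lab module.  (the storage bay: 5R 1P; the lab module: 0R 4P)
4. 1 poacher ← the storage bay.  (the storage bay: 5R 2P; the lab module: 0R 3P)
5. 3 rangers → the lab module.  (the storage bay: 2R 2P; the lab module: 3R 3P)
6. 1 ranger and 1 poacher ← the storage bay.  (the storage bay: 3R 3P; the lab module: 2R 2P)
7. 3 rangers → the lab module.  (the storage bay: 0R 3P; the lab module: 5R 2P)
8. 1 poacher ← the storage bay.  (the storage bay: 0R 4P; the lab module: 5R 1P)
9. 2 poachers → the lab module.  (the storage bay: 0R 2P; the lab module: 5R 3P)
10. 1 poacher ← the storage bay.  (the storage bay: 0R 3P; the lab module: 5R 2P)
11. 3 poachers → the lab module.  (the storage bay: 0R 0P; the lab module: 5R 5P)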